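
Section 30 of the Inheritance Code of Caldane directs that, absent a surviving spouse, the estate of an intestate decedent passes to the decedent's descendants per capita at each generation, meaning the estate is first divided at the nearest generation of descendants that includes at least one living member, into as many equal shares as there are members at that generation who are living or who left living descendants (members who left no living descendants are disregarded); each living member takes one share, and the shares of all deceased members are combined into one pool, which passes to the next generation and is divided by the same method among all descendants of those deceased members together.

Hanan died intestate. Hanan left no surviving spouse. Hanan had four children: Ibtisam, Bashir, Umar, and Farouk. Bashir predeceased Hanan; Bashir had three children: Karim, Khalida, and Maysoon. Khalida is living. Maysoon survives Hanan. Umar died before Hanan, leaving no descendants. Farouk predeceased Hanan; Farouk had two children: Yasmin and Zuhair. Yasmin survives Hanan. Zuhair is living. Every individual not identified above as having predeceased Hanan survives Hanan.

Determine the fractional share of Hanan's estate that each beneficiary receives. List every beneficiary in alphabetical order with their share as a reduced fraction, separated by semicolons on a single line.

Ibtisam 1/3; Karim 2/15; Khalida 2/15; Maysoon 2/15; Yasmin 2/15; Zuhair 2/15

There is no surviving spouse, so the entire estate passes to Hanan's descendants per capita at each generation.
At generation 1 (Ibtisam, Bashir, Farouk) there are 3 shares of (1)/3 = 1/3 each.
Living: Ibtisam — each takes 1/3.
Deceased: Bashir and Farouk. Their combined 2/3 is pooled and carried to generation 2.
At generation 2 (Karim, Khalida, Maysoon, Yasmin, Zuhair) there are 5 shares of (2/3)/5 = 2/15 each.
Living: Karim, Khalida, Maysoon, Yasmin, and Zuhair — each takes 2/15.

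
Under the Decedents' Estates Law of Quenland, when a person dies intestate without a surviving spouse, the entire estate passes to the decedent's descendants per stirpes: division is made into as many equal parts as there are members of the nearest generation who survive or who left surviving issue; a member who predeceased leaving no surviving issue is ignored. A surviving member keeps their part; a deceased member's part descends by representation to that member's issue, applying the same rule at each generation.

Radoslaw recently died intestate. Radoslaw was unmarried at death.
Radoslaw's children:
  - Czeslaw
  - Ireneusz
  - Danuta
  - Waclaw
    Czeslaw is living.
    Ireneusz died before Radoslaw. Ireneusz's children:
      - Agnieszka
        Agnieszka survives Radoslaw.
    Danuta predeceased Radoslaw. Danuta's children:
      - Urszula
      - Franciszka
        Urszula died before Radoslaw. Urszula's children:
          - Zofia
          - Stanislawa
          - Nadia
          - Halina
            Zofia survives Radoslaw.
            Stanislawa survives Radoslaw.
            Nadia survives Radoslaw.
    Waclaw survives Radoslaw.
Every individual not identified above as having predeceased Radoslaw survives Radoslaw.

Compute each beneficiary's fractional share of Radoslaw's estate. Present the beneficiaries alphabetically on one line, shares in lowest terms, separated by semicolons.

There is no surviving spouse, so the entire estate passes to Radoslaw's descendants per stirpes.
The estate is divided into 4 equal shares of 1/4 among Czeslaw, Ireneusz, Danuta, Waclaw.
Czeslaw is living and takes 1/4.
Ireneusz predeceased; the 1/4 allotted to Ireneusz's branch passes to Ireneusz's issue by representation.
Agnieszka is the sole taker at this level and receives the full 1/4.
Danuta predeceased; the 1/4 allotted to Danuta's branch passes to Danuta's issue by representation.
The 1/4 is divided into 2 equal shares of 1/8 among Urszula, Franciszka.
Urszula predeceased; the 1/8 allotted to Urszula's branch passes to Urszula's issue by representation.
The 1/8 is divided into 4 equal shares of 1/32 among Zofia, Stanislawa, Nadia, Halina.
Zofia is living and takes 1/32.
Stanislawa is living and takes 1/32.
Nadia is living and takes 1/32.
Halina is living and takes 1/32.
Franciszka is living and takes 1/8.
Waclaw is living and takes 1/4.

Agnieszka 1/4; Czeslaw 1/4; Franciszka 1/8; Halina 1/32; Nadia 1/32; Stanislawa 1/32; Waclaw 1/4; Zofia 1/32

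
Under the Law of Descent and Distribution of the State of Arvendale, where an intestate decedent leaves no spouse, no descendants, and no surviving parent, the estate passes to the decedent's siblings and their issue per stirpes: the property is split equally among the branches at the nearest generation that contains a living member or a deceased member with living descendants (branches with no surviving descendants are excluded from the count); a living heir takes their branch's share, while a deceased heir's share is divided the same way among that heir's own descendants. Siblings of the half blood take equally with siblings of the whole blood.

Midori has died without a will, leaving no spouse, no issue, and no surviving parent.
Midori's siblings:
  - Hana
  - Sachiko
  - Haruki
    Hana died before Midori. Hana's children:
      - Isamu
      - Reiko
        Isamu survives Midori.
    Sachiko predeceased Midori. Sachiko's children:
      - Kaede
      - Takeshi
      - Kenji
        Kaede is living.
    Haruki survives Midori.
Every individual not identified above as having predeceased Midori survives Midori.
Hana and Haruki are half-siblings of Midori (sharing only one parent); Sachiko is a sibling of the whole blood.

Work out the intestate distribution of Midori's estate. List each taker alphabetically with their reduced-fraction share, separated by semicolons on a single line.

Haruki 1/3; Isamu 1/6; Kaede 1/9; Kenji 1/9; Reiko 1/6; Takeshi 1/9

No spouse, descendants, or parent survives, so the estate passes to Midori's siblings per stirpes.
Half-blood and whole-blood siblings take equally under the stated rule.
The estate is divided into 3 equal shares of 1/3 among Hana, Sachiko, Haruki.
Hana predeceased; the 1/3 allotted to Hana's branch passes to Hana's issue by representation.
The 1/3 is divided into 2 equal shares of 1/6 among Isamu, Reiko.
Isamu is living and takes 1/6.
Reiko is living and takes 1/6.
Sachiko predeceased; the 1/3 allotted to Sachiko's branch passes to Sachiko's issue by representation.
The 1/3 is divided into 3 equal shares of 1/9 among Kaede, Takeshi, Kenji.
Kaede is living and takes 1/9.
Takeshi is living and takes 1/9.
Kenji is living and takes 1/9.
Haruki is living and takes 1/3.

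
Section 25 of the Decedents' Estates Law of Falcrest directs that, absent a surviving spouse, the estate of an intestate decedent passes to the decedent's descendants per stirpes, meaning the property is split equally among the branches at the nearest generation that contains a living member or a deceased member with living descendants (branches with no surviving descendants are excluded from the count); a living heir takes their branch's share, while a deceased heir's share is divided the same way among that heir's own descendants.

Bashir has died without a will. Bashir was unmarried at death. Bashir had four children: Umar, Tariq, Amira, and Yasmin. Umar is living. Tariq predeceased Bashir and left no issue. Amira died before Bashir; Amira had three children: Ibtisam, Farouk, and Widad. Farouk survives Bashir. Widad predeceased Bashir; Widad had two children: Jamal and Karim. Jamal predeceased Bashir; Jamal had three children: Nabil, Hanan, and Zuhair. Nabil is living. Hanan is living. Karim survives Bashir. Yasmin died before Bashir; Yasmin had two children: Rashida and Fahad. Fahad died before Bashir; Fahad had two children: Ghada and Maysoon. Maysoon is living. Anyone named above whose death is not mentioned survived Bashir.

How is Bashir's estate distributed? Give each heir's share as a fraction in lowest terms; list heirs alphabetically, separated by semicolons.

There is no surviving spouse, so the entire estate passes to Bashir's descendants per stirpes.
Tariq left no surviving issue, so that branch lapses and is disregarded.
The estate is divided into 3 equal shares of 1/3 among Umar, Amira, Yasmin.
Umar is living and takes 1/3.
Amira predeceased; the 1/3 allotted to Amira's branch passes to Amira's issue by representation.
The 1/3 is divided into 3 equal shares of 1/9 among Ibtisam, Farouk, Widad.
Ibtisam is living and takes 1/9.
Farouk is living and takes 1/9.
Widad predeceased; the 1/9 allotted to Widad's branch passes to Widad's issue by representation.
The 1/9 is divided into 2 equal shares of 1/18 among Jamal, Karim.
Jamal predeceased; the 1/18 allotted to Jamal's branch passes to Jamal's issue by representation.
The 1/18 is divided into 3 equal shares of 1/54 among Nabil, Hanan, Zuhair.
Nabil is living and takes 1/54.
Hanan is living and takes 1/54.
Zuhair is living and takes 1/54.
Karim is living and takes 1/18.
Yasmin predeceased; the 1/3 allotted to Yasmin's branch passes to Yasmin's issue by representation.
The 1/3 is divided into 2 equal shares of 1/6 among Rashida, Fahad.
Rashida is living and takes 1/6.
Fahad predeceased; the 1/6 allotted to Fahad's branch passes to Fahad's issue by representation.
The 1/6 is divided into 2 equal shares of 1/12 among Ghada, Maysoon.
Ghada is living and takes 1/12.
Maysoon is living and takes 1/12.

Farouk 1/9; Ghada 1/12; Hanan 1/54; Ibtisam 1/9; Karim 1/18; Maysoon 1/12; Nabil 1/54; Rashida 1/6; Umar 1/3; Zuhair 1/54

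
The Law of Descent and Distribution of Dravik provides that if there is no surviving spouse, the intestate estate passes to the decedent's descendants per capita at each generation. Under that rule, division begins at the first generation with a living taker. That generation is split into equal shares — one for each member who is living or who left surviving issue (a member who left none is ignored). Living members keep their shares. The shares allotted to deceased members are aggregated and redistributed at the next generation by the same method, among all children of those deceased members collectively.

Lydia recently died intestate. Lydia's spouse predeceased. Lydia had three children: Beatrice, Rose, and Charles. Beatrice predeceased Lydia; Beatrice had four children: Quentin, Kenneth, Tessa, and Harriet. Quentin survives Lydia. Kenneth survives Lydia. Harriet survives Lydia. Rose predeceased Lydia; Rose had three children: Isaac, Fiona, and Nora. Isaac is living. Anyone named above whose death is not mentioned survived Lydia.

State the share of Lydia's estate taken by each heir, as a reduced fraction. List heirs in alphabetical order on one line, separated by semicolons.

There is no surviving spouse, so the entire estate passes to Lydia's descendants per capita at each generation.
At generation 1 (Beatrice, Rose, Charles) there are 3 shares of (1)/3 = 1/3 each.
Living: Charles — each takes 1/3.
Deceased: Beatrice and Rose. Their combined 2/3 is pooled and carried to generation 2.
At generation 2 (Quentin, Kenneth, Tessa, Harriet, Isaac, Fiona, Nora) there are 7 shares of (2/3)/7 = 2/21 each.
Living: Quentin, Kenneth, Tessa, Harriet, Isaac, Fiona, and Nora — each takes 2/21.

Charles 1/3; Fiona 2/21; Harriet 2/21; Isaac 2/21; Kenneth 2/21; Nora 2/21; Quentin 2/21; Tessa 2/21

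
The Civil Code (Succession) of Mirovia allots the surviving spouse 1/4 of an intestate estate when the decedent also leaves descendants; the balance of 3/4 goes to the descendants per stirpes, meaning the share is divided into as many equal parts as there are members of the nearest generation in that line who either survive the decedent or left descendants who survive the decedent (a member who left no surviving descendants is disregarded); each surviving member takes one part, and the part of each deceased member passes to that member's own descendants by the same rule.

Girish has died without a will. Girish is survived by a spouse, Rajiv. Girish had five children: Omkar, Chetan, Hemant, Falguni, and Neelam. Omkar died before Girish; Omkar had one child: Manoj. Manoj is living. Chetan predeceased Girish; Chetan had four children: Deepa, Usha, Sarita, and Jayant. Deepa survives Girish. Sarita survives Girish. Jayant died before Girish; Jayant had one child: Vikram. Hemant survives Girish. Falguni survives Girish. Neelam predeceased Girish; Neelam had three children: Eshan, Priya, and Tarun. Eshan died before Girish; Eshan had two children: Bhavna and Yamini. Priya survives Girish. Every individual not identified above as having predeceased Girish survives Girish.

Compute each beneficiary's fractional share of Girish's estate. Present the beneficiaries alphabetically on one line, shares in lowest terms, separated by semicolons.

Bhavna 1/40; Deepa 3/80; Falguni 3/20; Hemant 3/20; Manoj 3/20; Priya 1/20; Rajiv 1/4; Sarita 3/80; Tarun 1/20; Usha 3/80; Vikram 3/80; Yamini 1/40

Rajiv, as surviving spouse, takes 1/4.
The remaining 3/4 passes to Girish's descendants per stirpes.
The 3/4 is divided into 5 equal shares of 3/20 among Omkar, Chetan, Hemant, Falguni, Neelam.
Omkar predeceased; the 3/20 allotted to Omkar's branch passes to Omkar's issue by representation.
Manoj is the sole taker at this level and receives the full 3/20.
Chetan predeceased; the 3/20 allotted to Chetan's branch passes to Chetan's issue by representation.
The 3/20 is divided into 4 equal shares of 3/80 among Deepa, Usha, Sarita, Jayant.
Deepa is living and takes 3/80.
Usha is living and takes 3/80.
Sarita is living and takes 3/80.
Jayant predeceased; the 3/80 allotted to Jayant's branch passes to Jayant's issue by representation.
Vikram is the sole taker at this level and receives the full 3/80.
Hemant is living and takes 3/20.
Falguni is living and takes 3/20.
Neelam predeceased; the 3/20 allotted to Neelam's branch passes to Neelam's issue by representation.
The 3/20 is divided into 3 equal shares of 1/20 among Eshan, Priya, Tarun.
Eshan predeceased; the 1/20 allotted to Eshan's branch passes to Eshan's issue by representation.
The 1/20 is divided into 2 equal shares of 1/40 among Bhavna, Yamini.
Bhavna is living and takes 1/40.
Yamini is living and takes 1/40.
Priya is living and takes 1/20.
Tarun is living and takes 1/20.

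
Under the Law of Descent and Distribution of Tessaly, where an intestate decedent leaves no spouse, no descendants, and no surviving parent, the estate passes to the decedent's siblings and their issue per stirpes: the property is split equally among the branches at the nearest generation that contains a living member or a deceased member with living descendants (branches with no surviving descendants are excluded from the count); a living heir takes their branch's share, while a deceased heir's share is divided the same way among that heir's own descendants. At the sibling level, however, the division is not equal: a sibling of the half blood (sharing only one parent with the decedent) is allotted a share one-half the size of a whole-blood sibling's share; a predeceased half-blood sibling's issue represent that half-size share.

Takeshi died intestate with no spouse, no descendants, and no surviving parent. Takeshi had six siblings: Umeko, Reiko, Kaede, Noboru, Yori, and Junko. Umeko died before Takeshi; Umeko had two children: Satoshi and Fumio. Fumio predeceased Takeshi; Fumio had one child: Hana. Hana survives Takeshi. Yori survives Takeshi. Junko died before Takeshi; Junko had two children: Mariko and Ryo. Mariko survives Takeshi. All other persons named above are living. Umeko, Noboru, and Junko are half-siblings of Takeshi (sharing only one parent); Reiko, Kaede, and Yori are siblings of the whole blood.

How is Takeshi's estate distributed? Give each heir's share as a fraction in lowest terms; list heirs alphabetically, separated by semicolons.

Hana 1/18; Kaede 2/9; Mariko 1/18; Noboru 1/9; Reiko 2/9; Ryo 1/18; Satoshi 1/18; Yori 2/9

No spouse, descendants, or parent survives, so the estate passes to Takeshi's siblings per stirpes.
Half-blood siblings count for one-half the weight of whole-blood siblings at the initial division.
Dividing 1 in proportion to weights (total weight 9/2): Umeko (weight 1/2) → 1/9; Reiko (weight 1) → 2/9; Kaede (weight 1) → 2/9; Noboru (weight 1/2) → 1/9; Yori (weight 1) → 2/9; Junko (weight 1/2) → 1/9.
Umeko predeceased; the 1/9 allotted to Umeko's branch passes to Umeko's issue by representation.
The 1/9 is divided into 2 equal shares of 1/18 among Satoshi, Fumio.
Satoshi is living and takes 1/18.
Fumio predeceased; the 1/18 allotted to Fumio's branch passes to Fumio's issue by representation.
Hana is the sole taker at this level and receives the full 1/18.
Reiko is living and takes 2/9.
Kaede is living and takes 2/9.
Noboru is living and takes 1/9.
Yori is living and takes 2/9.
Junko predeceased; the 1/9 allotted to Junko's branch passes to Junko's issue by representation.
The 1/9 is divided into 2 equal shares of 1/18 among Mariko, Ryo.
Mariko is living and takes 1/18.
Ryo is living and takes 1/18.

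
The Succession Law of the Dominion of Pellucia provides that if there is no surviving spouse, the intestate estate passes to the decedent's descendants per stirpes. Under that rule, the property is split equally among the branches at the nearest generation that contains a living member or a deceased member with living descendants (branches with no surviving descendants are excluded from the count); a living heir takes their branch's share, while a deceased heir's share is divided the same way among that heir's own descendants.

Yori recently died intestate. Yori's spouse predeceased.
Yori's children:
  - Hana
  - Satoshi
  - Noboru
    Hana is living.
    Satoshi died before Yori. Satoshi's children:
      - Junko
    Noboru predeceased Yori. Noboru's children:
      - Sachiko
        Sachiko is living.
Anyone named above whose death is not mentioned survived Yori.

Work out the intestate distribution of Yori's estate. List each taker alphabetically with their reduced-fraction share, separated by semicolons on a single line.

Hana 1/3; Junko 1/3; Sachiko 1/3

There is no surviving spouse, so the entire estate passes to Yori's descendants per stirpes.
The estate is divided into 3 equal shares of 1/3 among Hana, Satoshi, Noboru.
Hana is living and takes 1/3.
Satoshi predeceased; the 1/3 allotted to Satoshi's branch passes to Satoshi's issue by representation.
Junko is the sole taker at this level and receives the full 1/3.
Noboru predeceased; the 1/3 allotted to Noboru's branch passes to Noboru's issue by representation.
Sachiko is the sole taker at this level and receives the full 1/3.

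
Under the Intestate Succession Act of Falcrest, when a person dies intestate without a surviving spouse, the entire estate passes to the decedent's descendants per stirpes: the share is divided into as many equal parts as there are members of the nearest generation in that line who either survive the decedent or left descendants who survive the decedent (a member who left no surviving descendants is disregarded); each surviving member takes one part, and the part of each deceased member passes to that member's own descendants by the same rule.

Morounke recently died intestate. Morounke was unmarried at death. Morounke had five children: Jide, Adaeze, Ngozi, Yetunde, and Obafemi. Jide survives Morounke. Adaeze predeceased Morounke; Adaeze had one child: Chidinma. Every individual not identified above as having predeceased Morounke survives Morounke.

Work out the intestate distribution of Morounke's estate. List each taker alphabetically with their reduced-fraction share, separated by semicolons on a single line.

Chidinma 1/5; Jide 1/5; Ngozi 1/5; Obafemi 1/5; Yetunde 1/5

There is no surviving spouse, so the entire estate passes to Morounke's descendants per stirpes.
The estate is divided into 5 equal shares of 1/5 among Jide, Adaeze, Ngozi, Yetunde, Obafemi.
Jide is living and takes 1/5.
Adaeze predeceased; the 1/5 allotted to Adaeze's branch passes to Adaeze's issue by representation.
Chidinma is the sole taker at this level and receives the full 1/5.
Ngozi is living and takes 1/5.
Yetunde is living and takes 1/5.
Obafemi is living and takes 1/5.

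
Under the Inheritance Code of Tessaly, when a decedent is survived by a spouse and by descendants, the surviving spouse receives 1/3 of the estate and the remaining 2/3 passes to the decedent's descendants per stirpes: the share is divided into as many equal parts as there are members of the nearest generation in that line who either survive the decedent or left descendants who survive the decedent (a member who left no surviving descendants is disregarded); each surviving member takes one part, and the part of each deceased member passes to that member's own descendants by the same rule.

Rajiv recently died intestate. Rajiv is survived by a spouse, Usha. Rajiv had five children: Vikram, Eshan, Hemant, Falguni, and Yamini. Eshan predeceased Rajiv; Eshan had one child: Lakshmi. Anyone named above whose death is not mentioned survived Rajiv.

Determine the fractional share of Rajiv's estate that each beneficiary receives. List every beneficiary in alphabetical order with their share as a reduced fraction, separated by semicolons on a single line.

Usha, as surviving spouse, takes 1/3.
The remaining 2/3 passes to Rajiv's descendants per stirpes.
The 2/3 is divided into 5 equal shares of 2/15 among Vikram, Eshan, Hemant, Falguni, Yamini.
Vikram is living and takes 2/15.
Eshan predeceased; the 2/15 allotted to Eshan's branch passes to Eshan's issue by representation.
Lakshmi is the sole taker at this level and receives the full 2/15.
Hemant is living and takes 2/15.
Falguni is living and takes 2/15.
Yamini is living and takes 2/15.

Falguni 2/15; Hemant 2/15; Lakshmi 2/15; Usha 1/3; Vikram 2/15; Yamini 2/15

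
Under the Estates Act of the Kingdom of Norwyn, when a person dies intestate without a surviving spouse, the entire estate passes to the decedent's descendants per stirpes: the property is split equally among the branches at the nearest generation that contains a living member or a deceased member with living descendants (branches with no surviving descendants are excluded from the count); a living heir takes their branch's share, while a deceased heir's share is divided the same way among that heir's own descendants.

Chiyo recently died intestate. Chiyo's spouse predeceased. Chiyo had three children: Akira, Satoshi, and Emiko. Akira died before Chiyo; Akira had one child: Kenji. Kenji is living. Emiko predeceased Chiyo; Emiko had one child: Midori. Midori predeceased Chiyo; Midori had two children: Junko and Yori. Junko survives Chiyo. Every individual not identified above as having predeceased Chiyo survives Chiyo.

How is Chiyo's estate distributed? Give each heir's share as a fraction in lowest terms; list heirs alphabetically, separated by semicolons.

Junko 1/6; Kenji 1/3; Satoshi 1/3; Yori 1/6

There is no surviving spouse, so the entire estate passes to Chiyo's descendants per stirpes.
The estate is divided into 3 equal shares of 1/3 among Akira, Satoshi, Emiko.
Akira predeceased; the 1/3 allotted to Akira's branch passes to Akira's issue by representation.
Kenji is the sole taker at this level and receives the full 1/3.
Satoshi is living and takes 1/3.
Emiko predeceased; the 1/3 allotted to Emiko's branch passes to Emiko's issue by representation.
Midori's line is the sole branch at this level, so the full 1/3 passes to Midori's issue by representation.
The 1/3 is divided into 2 equal shares of 1/6 among Junko, Yori.
Junko is living and takes 1/6.
Yori is living and takes 1/6.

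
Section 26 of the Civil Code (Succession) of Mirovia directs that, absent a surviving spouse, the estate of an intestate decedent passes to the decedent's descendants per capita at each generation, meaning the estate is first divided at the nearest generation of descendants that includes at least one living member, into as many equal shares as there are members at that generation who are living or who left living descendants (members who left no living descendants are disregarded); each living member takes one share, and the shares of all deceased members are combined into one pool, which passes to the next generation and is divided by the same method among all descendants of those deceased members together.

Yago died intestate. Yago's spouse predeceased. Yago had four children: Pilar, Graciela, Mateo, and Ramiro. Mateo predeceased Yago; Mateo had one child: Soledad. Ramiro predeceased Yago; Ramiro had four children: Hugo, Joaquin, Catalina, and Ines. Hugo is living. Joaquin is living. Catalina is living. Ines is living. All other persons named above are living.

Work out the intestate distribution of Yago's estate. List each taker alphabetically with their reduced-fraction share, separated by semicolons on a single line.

There is no surviving spouse, so the entire estate passes to Yago's descendants per capita at each generation.
At generation 1 (Pilar, Graciela, Mateo, Ramiro) there are 4 shares of (1)/4 = 1/4 each.
Living: Pilar and Graciela — each takes 1/4.
Deceased: Mateo and Ramiro. Their combined 1/2 is pooled and carried to generation 2.
At generation 2 (Soledad, Hugo, Joaquin, Catalina, Ines) there are 5 shares of (1/2)/5 = 1/10 each.
Living: Soledad, Hugo, Joaquin, Catalina, and Ines — each takes 1/10.

Catalina 1/10; Graciela 1/4; Hugo 1/10; Ines 1/10; Joaquin 1/10; Pilar 1/4; Soledad 1/10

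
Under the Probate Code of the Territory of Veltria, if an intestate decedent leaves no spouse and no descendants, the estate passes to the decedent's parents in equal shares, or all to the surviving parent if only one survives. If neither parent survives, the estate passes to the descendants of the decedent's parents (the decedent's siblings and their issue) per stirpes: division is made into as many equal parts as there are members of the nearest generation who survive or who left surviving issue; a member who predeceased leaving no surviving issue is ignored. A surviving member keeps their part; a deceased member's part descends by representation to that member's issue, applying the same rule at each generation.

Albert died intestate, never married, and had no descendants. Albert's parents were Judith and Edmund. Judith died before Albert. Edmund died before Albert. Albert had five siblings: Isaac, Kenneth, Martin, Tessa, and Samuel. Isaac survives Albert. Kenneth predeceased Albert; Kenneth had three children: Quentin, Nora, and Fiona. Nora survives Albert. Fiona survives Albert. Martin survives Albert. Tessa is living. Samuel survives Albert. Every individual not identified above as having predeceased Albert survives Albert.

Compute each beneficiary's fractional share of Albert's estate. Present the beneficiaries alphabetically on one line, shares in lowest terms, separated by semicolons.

Neither parent survives and there are no descendants, so the estate passes to Albert's siblings and their issue per stirpes.
The estate is divided into 5 equal shares of 1/5 among Isaac, Kenneth, Martin, Tessa, Samuel.
Isaac is living and takes 1/5.
Kenneth predeceased; the 1/5 allotted to Kenneth's branch passes to Kenneth's issue by representation.
The 1/5 is divided into 3 equal shares of 1/15 among Quentin, Nora, Fiona.
Quentin is living and takes 1/15.
Nora is living and takes 1/15.
Fiona is living and takes 1/15.
Martin is living and takes 1/5.
Tessa is living and takes 1/5.
Samuel is living and takes 1/5.

Fiona 1/15; Isaac 1/5; Martin 1/5; Nora 1/15; Quentin 1/15; Samuel 1/5; Tessa 1/5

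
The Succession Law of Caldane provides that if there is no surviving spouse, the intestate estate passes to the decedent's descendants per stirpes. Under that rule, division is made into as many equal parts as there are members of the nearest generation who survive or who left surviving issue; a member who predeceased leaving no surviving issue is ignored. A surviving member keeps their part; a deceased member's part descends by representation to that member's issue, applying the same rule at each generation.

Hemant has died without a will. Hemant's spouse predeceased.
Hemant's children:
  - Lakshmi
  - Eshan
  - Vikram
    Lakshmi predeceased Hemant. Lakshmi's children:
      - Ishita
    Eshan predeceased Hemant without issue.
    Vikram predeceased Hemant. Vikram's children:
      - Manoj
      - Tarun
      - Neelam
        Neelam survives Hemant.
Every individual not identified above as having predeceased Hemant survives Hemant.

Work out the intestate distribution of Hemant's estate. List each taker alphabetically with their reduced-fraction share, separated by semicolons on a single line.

There is no surviving spouse, so the entire estate passes to Hemant's descendants per stirpes.
Eshan left no surviving issue, so that branch lapses and is disregarded.
The estate is divided into 2 equal shares of 1/2 among Lakshmi, Vikram.
Lakshmi predeceased; the 1/2 allotted to Lakshmi's branch passes to Lakshmi's issue by representation.
Ishita is the sole taker at this level and receives the full 1/2.
Vikram predeceased; the 1/2 allotted to Vikram's branch passes to Vikram's issue by representation.
The 1/2 is divided into 3 equal shares of 1/6 among Manoj, Tarun, Neelam.
Manoj is living and takes 1/6.
Tarun is living and takes 1/6.
Neelam is living and takes 1/6.

Ishita 1/2; Manoj 1/6; Neelam 1/6; Tarun 1/6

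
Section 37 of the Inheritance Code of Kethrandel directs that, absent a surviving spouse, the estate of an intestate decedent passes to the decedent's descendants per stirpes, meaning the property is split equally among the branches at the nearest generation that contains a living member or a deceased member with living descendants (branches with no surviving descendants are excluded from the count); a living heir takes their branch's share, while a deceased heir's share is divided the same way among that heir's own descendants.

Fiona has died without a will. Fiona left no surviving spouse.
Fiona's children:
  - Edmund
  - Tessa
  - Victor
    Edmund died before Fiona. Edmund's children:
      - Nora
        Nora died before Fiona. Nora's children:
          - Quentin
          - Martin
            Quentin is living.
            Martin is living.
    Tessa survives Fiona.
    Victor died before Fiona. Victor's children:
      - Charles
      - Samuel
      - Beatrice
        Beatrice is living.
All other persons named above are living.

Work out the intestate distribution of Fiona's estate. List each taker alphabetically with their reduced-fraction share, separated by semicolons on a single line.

There is no surviving spouse, so the entire estate passes to Fiona's descendants per stirpes.
The estate is divided into 3 equal shares of 1/3 among Edmund, Tessa, Victor.
Edmund predeceased; the 1/3 allotted to Edmund's branch passes to Edmund's issue by representation.
Nora's line is the sole branch at this level, so the full 1/3 passes to Nora's issue by representation.
The 1/3 is divided into 2 equal shares of 1/6 among Quentin, Martin.
Quentin is living and takes 1/6.
Martin is living and takes 1/6.
Tessa is living and takes 1/3.
Victor predeceased; the 1/3 allotted to Victor's branch passes to Victor's issue by representation.
The 1/3 is divided into 3 equal shares of 1/9 among Charles, Samuel, Beatrice.
Charles is living and takes 1/9.
Samuel is living and takes 1/9.
Beatrice is living and takes 1/9.

Beatrice 1/9; Charles 1/9; Martin 1/6; Quentin 1/6; Samuel 1/9; Tessa 1/3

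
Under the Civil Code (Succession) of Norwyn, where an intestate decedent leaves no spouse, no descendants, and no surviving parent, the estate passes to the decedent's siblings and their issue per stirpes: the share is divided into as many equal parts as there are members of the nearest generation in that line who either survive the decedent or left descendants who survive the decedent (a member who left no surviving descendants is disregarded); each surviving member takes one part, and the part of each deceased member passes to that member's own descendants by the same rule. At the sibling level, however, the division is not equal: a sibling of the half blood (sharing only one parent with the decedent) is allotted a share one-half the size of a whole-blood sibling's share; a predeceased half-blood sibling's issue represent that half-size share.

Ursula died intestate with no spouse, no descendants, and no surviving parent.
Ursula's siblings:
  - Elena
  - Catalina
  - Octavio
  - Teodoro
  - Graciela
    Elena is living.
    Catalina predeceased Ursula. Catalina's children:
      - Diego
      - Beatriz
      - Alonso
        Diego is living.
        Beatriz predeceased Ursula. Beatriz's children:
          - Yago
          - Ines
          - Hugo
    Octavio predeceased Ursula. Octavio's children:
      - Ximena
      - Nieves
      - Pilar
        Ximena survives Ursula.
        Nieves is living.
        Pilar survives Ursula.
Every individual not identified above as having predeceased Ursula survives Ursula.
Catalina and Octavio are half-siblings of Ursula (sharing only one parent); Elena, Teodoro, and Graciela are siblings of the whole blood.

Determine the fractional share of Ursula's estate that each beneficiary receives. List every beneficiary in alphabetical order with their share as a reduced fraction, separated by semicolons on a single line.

No spouse, descendants, or parent survives, so the estate passes to Ursula's siblings per stirpes.
Half-blood siblings count for one-half the weight of whole-blood siblings at the initial division.
Dividing 1 in proportion to weights (total weight 4): Elena (weight 1) → 1/4; Catalina (weight 1/2) → 1/8; Octavio (weight 1/2) → 1/8; Teodoro (weight 1) → 1/4; Graciela (weight 1) → 1/4.
Elena is living and takes 1/4.
Catalina predeceased; the 1/8 allotted to Catalina's branch passes to Catalina's issue by representation.
The 1/8 is divided into 3 equal shares of 1/24 among Diego, Beatriz, Alonso.
Diego is living and takes 1/24.
Beatriz predeceased; the 1/24 allotted to Beatriz's branch passes to Beatriz's issue by representation.
The 1/24 is divided into 3 equal shares of 1/72 among Yago, Ines, Hugo.
Yago is living and takes 1/72.
Ines is living and takes 1/72.
Hugo is living and takes 1/72.
Alonso is living and takes 1/24.
Octavio predeceased; the 1/8 allotted to Octavio's branch passes to Octavio's issue by representation.
The 1/8 is divided into 3 equal shares of 1/24 among Ximena, Nieves, Pilar.
Ximena is living and takes 1/24.
Nieves is living and takes 1/24.
Pilar is living and takes 1/24.
Teodoro is living and takes 1/4.
Graciela is living and takes 1/4.

Alonso 1/24; Diego 1/24; Elena 1/4; Graciela 1/4; Hugo 1/72; Ines 1/72; Nieves 1/24; Pilar 1/24; Teodoro 1/4; Ximena 1/24; Yago 1/72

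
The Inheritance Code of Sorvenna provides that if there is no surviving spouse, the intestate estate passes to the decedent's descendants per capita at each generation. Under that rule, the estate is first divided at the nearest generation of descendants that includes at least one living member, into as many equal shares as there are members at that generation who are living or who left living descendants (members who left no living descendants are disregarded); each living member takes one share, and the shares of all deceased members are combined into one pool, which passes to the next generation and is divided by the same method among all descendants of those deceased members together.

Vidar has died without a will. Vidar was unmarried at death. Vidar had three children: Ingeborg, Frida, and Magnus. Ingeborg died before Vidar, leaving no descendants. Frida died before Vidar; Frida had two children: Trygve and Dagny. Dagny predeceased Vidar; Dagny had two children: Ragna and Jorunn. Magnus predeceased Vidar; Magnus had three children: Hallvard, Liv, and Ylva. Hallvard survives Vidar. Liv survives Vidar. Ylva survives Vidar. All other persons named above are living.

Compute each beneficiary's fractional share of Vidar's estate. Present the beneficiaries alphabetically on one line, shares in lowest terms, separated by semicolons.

Hallvard 1/5; Jorunn 1/10; Liv 1/5; Ragna 1/10; Trygve 1/5; Ylva 1/5

There is no surviving spouse, so the entire estate passes to Vidar's descendants per capita at each generation.
No one at generation 1 (Frida, Magnus) is living; moving to the next generation.
At generation 2 (Trygve, Dagny, Hallvard, Liv, Ylva) there are 5 shares of (1)/5 = 1/5 each.
Living: Trygve, Hallvard, Liv, and Ylva — each takes 1/5.
Deceased: Dagny. That 1/5 share is carried to generation 3.
At generation 3 (Ragna, Jorunn) there are 2 shares of (1/5)/2 = 1/10 each.
Living: Ragna and Jorunn — each takes 1/10.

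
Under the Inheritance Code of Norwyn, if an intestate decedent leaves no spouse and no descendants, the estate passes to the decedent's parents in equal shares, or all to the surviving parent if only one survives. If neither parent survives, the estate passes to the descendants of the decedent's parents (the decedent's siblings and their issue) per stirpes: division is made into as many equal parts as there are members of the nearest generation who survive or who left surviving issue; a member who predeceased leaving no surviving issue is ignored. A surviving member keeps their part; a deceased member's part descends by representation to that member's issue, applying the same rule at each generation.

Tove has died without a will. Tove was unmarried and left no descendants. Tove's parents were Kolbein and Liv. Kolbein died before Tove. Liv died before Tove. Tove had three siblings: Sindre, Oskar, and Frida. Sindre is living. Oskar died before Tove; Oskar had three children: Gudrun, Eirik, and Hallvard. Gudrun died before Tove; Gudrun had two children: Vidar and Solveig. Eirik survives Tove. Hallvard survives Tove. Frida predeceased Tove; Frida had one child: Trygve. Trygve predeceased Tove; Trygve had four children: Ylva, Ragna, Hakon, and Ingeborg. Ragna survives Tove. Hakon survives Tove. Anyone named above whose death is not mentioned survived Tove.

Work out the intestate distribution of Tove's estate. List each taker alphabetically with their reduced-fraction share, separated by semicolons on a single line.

Eirik 1/9; Hakon 1/12; Hallvard 1/9; Ingeborg 1/12; Ragna 1/12; Sindre 1/3; Solveig 1/18; Vidar 1/18; Ylva 1/12

Neither parent survives and there are no descendants, so the estate passes to Tove's siblings and their issue per stirpes.
The estate is divided into 3 equal shares of 1/3 among Sindre, Oskar, Frida.
Sindre is living and takes 1/3.
Oskar predeceased; the 1/3 allotted to Oskar's branch passes to Oskar's issue by representation.
The 1/3 is divided into 3 equal shares of 1/9 among Gudrun, Eirik, Hallvard.
Gudrun predeceased; the 1/9 allotted to Gudrun's branch passes to Gudrun's issue by representation.
The 1/9 is divided into 2 equal shares of 1/18 among Vidar, Solveig.
Vidar is living and takes 1/18.
Solveig is living and takes 1/18.
Eirik is living and takes 1/9.
Hallvard is living and takes 1/9.
Frida predeceased; the 1/3 allotted to Frida's branch passes to Frida's issue by representation.
Trygve's line is the sole branch at this level, so the full 1/3 passes to Trygve's issue by representation.
The 1/3 is divided into 4 equal shares of 1/12 among Ylva, Ragna, Hakon, Ingeborg.
Ylva is living and takes 1/12.
Ragna is living and takes 1/12.
Hakon is living and takes 1/12.
Ingeborg is living and takes 1/12.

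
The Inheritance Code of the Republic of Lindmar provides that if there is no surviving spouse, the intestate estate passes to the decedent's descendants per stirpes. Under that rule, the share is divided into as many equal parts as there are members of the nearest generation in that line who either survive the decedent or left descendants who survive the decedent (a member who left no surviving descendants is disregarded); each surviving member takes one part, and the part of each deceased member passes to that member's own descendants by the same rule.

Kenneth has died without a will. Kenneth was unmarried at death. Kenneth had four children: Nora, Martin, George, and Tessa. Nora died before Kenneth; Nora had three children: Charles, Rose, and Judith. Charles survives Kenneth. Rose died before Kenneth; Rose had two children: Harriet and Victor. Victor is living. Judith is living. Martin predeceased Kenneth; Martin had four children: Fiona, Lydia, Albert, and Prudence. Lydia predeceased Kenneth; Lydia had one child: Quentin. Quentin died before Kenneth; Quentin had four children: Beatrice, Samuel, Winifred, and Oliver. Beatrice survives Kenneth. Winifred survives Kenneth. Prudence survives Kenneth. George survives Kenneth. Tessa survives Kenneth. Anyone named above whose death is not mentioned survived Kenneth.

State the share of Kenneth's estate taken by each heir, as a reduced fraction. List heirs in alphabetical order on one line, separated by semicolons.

Albert 1/16; Beatrice 1/64; Charles 1/12; Fiona 1/16; George 1/4; Harriet 1/24; Judith 1/12; Oliver 1/64; Prudence 1/16; Samuel 1/64; Tessa 1/4; Victor 1/24; Winifred 1/64

There is no surviving spouse, so the entire estate passes to Kenneth's descendants per stirpes.
The estate is divided into 4 equal shares of 1/4 among Nora, Martin, George, Tessa.
Nora predeceased; the 1/4 allotted to Nora's branch passes to Nora's issue by representation.
The 1/4 is divided into 3 equal shares of 1/12 among Charles, Rose, Judith.
Charles is living and takes 1/12.
Rose predeceased; the 1/12 allotted to Rose's branch passes to Rose's issue by representation.
The 1/12 is divided into 2 equal shares of 1/24 among Harriet, Victor.
Harriet is living and takes 1/24.
Victor is living and takes 1/24.
Judith is living and takes 1/12.
Martin predeceased; the 1/4 allotted to Martin's branch passes to Martin's issue by representation.
The 1/4 is divided into 4 equal shares of 1/16 among Fiona, Lydia, Albert, Prudence.
Fiona is living and takes 1/16.
Lydia predeceased; the 1/16 allotted to Lydia's branch passes to Lydia's issue by representation.
Quentin's line is the sole branch at this level, so the full 1/16 passes to Quentin's issue by representation.
The 1/16 is divided into 4 equal shares of 1/64 among Beatrice, Samuel, Winifred, Oliver.
Beatrice is living and takes 1/64.
Samuel is living and takes 1/64.
Winifred is living and takes 1/64.
Oliver is living and takes 1/64.
Albert is living and takes 1/16.
Prudence is living and takes 1/16.
George is living and takes 1/4.
Tessa is living and takes 1/4.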